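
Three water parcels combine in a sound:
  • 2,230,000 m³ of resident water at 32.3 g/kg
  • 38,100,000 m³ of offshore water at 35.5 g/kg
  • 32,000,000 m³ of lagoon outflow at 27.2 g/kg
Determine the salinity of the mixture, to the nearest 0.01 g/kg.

Salt balance:
salt = 2,230,000×32.3 + 38,100,000×35.5 + 32,000,000×27.2 = 72,029,000 + 1,352,550,000 + 870,400,000 = 2,294,979,000
volume = 2,230,000 + 38,100,000 + 32,000,000 = 72,330,000 m³
S = 2,294,979,000 / 72,330,000 = 31.7293 g/kg

31.73 g/kg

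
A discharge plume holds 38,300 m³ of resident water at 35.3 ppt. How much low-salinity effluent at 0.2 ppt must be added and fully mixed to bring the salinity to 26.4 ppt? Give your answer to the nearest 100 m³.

13000 m³

Salt balance: 38,300×35.3 + V×0.2 = (38,300+V)×26.4
1,351,990 + 0.2V = 1,011,120 + 26.4V
340,870 = 26.2V
V = 13,010.31 m³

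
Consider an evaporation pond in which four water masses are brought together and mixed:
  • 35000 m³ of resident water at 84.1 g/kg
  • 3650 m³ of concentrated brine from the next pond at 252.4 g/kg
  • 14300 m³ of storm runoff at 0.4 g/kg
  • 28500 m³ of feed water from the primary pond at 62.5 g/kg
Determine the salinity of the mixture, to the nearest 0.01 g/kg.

69.39 g/kg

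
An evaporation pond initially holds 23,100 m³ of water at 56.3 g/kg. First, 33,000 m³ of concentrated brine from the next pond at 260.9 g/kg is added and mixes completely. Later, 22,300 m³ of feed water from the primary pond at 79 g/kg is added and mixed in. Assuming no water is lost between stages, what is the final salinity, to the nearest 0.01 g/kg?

148.88 g/kg

Total salt / total volume:
Initial salt = 23,100×56.3 = 1,300,530
After stage 1: salt = 1,300,530 + 33,000×260.9 = 9,910,230; volume = 56,100 m³; S = 176.653 g/kg
After stage 2: salt = 9,910,230 + 22,300×79 = 11,671,930; volume = 78,400 m³
S = 11,671,930 / 78,400 = 148.8767 g/kg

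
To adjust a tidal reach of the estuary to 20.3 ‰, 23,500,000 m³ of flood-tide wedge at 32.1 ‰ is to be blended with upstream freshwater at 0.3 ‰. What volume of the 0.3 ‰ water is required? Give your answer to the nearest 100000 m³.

13900000 m³

Salt balance: 23,500,000×32.1 + V×0.3 = (23,500,000+V)×20.3
754,350,000 + 0.3V = 477,050,000 + 20.3V
277,300,000 = 20V
V = 13,865,000 m³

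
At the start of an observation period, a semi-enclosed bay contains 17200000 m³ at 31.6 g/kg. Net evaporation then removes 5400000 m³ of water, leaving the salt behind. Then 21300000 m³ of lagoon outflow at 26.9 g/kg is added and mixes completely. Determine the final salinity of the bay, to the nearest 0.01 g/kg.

33.73 g/kg

After evaporation: salt = 17,200,000×31.6 = 543,520,000; volume = 17,200,000 − 5,400,000 = 11,800,000 m³
After mixing: salt = 543,520,000 + 21,300,000×26.9 = 1,116,490,000; volume = 11,800,000 + 21,300,000 = 33,100,000 m³
S = 1,116,490,000 / 33,100,000 = 33.7308 g/kg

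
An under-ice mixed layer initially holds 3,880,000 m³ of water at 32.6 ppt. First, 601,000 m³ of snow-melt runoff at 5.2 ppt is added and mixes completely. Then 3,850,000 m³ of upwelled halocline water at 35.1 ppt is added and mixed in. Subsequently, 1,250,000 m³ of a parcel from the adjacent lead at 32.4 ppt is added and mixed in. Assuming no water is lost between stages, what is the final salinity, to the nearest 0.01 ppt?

Weighted by volume,
Initial salt = 3,880,000×32.6 = 126,488,000
After stage 1: salt = 126,488,000 + 601,000×5.2 = 129,613,200; volume = 4,481,000 m³; S = 28.925 ppt
After stage 2: salt = 129,613,200 + 3,850,000×35.1 = 264,748,200; volume = 8,331,000 m³; S = 31.779 ppt
After stage 3: salt = 264,748,200 + 1,250,000×32.4 = 305,248,200; volume = 9,581,000 m³
S = 305,248,200 / 9,581,000 = 31.8597 ppt

31.86 ppt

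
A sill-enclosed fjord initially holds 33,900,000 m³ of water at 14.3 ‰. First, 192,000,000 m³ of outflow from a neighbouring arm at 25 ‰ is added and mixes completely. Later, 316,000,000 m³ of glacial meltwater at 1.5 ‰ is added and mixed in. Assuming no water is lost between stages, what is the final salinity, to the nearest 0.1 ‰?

Weighted by volume,
Initial salt = 33,900,000×14.3 = 484,770,000
After stage 1: salt = 484,770,000 + 192,000,000×25 = 5,284,770,000; volume = 225,900,000 m³; S = 23.394 ‰
After stage 2: salt = 5,284,770,000 + 316,000,000×1.5 = 5,758,770,000; volume = 541,900,000 m³
S = 5,758,770,000 / 541,900,000 = 10.627 ‰

10.6 ‰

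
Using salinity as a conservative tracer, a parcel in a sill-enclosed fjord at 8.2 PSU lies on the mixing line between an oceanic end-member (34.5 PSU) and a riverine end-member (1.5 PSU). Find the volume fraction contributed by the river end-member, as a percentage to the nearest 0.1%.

Let f be the freshwater fraction. Salt balance per unit volume:
f×1.5 + (1−f)×34.5 = 8.2
f = (34.5 − 8.2) / (34.5 − 1.5) = 26.3/33 = 0.797

79.7%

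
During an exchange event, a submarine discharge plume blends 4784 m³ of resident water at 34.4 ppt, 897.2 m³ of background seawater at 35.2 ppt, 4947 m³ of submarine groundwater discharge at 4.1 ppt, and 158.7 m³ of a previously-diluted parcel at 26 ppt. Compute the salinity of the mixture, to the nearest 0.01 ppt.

Weighted by volume,
salt = 4,784×34.4 + 897.2×35.2 + 4,947×4.1 + 158.7×26 = 164,569.6 + 31,581.44 + 20,282.7 + 4,126.2 = 220,559.94
volume = 4,784 + 897.2 + 4,947 + 158.7 = 10,786.9 m³
S = 220,559.94 / 10,786.9 = 20.447 ppt

20.45 ppt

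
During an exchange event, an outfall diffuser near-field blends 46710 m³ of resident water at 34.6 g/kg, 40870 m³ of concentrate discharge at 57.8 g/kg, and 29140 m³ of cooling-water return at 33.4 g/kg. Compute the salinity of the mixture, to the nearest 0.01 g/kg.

By conservation of dissolved salt,
salt = 46,710×34.6 + 40,870×57.8 + 29,140×33.4 = 1,616,166 + 2,362,286 + 973,276 = 4,951,728
volume = 46,710 + 40,870 + 29,140 = 116,720 m³
S = 4,951,728 / 116,720 = 42.424 g/kg

42.42 g/kg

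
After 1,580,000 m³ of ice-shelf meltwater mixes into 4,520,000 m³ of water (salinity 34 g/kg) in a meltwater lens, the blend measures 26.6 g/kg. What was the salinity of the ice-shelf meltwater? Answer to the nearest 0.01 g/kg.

5.43 g/kg

Salt balance: 4,520,000×34 + 1,580,000×S = 6,100,000×26.6
153,680,000 + 1,580,000·S = 162,260,000
S = (162,260,000 − 153,680,000) / 1,580,000 = 5.4304 g/kg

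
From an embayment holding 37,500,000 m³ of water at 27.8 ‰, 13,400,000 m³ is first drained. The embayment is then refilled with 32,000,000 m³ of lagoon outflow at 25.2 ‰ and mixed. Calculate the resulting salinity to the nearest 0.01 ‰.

26.32 ‰

Remaining after removal: 24,100,000 m³ at 27.8 ‰ (salt = 669,980,000)
After addition: salt = 669,980,000 + 32,000,000×25.2 = 1,476,380,000; volume = 56,100,000 m³
S = 1,476,380,000 / 56,100,000 = 26.3169 ‰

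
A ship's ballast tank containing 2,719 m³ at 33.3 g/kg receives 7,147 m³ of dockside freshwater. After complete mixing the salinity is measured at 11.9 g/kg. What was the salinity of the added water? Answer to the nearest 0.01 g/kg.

Salt balance: 2,719×33.3 + 7,147×S = 9,866×11.9
90,542.7 + 7,147·S = 117,405.4
S = (117,405.4 − 90,542.7) / 7,147 = 3.7586 g/kg

3.76 g/kg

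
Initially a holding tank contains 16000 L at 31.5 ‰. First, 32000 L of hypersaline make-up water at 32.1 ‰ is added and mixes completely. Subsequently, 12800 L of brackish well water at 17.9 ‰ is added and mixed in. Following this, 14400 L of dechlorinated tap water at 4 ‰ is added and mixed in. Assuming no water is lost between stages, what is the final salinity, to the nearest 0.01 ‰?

24.17 ‰

Mass of salt is conserved:
Initial salt = 16,000×31.5 = 504,000
After stage 1: salt = 504,000 + 32,000×32.1 = 1,531,200; volume = 48,000 L; S = 31.9 ‰
After stage 2: salt = 1,531,200 + 12,800×17.9 = 1,760,320; volume = 60,800 L; S = 28.953 ‰
After stage 3: salt = 1,760,320 + 14,400×4 = 1,817,920; volume = 75,200 L
S = 1,817,920 / 75,200 = 24.1745 ‰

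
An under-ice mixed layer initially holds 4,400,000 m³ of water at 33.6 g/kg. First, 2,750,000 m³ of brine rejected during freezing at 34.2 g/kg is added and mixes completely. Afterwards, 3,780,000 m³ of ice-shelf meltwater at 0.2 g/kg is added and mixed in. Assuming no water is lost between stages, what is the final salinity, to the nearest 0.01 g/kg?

22.20 g/kg

Salt balance:
Initial salt = 4,400,000×33.6 = 147,840,000
After stage 1: salt = 147,840,000 + 2,750,000×34.2 = 241,890,000; volume = 7,150,000 m³; S = 33.831 g/kg
After stage 2: salt = 241,890,000 + 3,780,000×0.2 = 242,646,000; volume = 10,930,000 m³
S = 242,646,000 / 10,930,000 = 22.2 g/kg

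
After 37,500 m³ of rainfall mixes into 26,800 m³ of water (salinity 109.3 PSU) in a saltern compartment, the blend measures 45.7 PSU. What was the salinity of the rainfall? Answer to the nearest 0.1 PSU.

0.2 PSU

Salt balance: 26,800×109.3 + 37,500×S = 64,300×45.7
2,929,240 + 37,500·S = 2,938,510
S = (2,938,510 − 2,929,240) / 37,500 = 0.2472 PSU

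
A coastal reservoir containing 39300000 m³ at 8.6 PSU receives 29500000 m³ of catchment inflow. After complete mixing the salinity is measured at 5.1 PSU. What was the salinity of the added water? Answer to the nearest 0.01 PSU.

Salt balance: 39,300,000×8.6 + 29,500,000×S = 68,800,000×5.1
337,980,000 + 29,500,000·S = 350,880,000
S = (350,880,000 − 337,980,000) / 29,500,000 = 0.4373 PSU

0.44 PSU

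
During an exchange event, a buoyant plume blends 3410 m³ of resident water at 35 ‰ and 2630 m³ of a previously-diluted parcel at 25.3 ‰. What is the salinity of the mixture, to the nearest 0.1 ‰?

30.8 ‰

Salt balance:
salt = 3,410×35 + 2,630×25.3 = 119,350 + 66,539 = 185,889
volume = 3,410 + 2,630 = 6,040 m³
S = 185,889 / 6,040 = 30.776 ‰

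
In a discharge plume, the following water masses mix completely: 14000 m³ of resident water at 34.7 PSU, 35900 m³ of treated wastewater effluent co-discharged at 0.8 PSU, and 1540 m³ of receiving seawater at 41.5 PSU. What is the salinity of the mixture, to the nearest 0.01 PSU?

11.24 PSU

Conserving salt mass:
salt = 14,000×34.7 + 35,900×0.8 + 1,540×41.5 = 485,800 + 28,720 + 63,910 = 578,430
volume = 14,000 + 35,900 + 1,540 = 51,440 m³
S = 578,430 / 51,440 = 11.2448 PSU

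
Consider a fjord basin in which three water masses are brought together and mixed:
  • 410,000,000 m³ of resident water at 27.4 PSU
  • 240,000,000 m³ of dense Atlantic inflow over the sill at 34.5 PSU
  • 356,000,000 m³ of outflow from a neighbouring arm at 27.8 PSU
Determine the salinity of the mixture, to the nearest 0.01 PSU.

Conserving salt mass:
salt = 410,000,000×27.4 + 240,000,000×34.5 + 356,000,000×27.8 = 11,234,000,000 + 8,280,000,000 + 9,896,800,000 = 29,410,800,000
volume = 410,000,000 + 240,000,000 + 356,000,000 = 1,006,000,000 m³
S = 29,410,800,000 / 1,006,000,000 = 29.2354 PSU

29.24 PSU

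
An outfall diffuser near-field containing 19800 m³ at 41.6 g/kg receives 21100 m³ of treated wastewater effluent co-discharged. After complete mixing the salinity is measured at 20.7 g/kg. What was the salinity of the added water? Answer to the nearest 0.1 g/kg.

Salt balance: 19,800×41.6 + 21,100×S = 40,900×20.7
823,680 + 21,100·S = 846,630
S = (846,630 − 823,680) / 21,100 = 1.0877 g/kg

1.1 g/kg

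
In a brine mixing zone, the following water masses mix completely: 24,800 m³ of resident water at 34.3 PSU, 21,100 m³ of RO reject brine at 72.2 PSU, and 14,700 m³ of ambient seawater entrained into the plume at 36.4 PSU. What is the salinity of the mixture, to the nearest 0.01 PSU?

Conserving salt mass:
salt = 24,800×34.3 + 21,100×72.2 + 14,700×36.4 = 850,640 + 1,523,420 + 535,080 = 2,909,140
volume = 24,800 + 21,100 + 14,700 = 60,600 m³
S = 2,909,140 / 60,600 = 48.0056 PSU

48.01 PSU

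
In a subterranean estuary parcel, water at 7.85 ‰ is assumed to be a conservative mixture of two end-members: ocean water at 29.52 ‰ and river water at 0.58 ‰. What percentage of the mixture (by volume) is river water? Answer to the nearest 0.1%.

Let f be the freshwater fraction. Salt balance per unit volume:
f×0.58 + (1−f)×29.52 = 7.85
f = (29.52 − 7.85) / (29.52 − 0.58) = 21.67/28.94 = 0.7488

74.9%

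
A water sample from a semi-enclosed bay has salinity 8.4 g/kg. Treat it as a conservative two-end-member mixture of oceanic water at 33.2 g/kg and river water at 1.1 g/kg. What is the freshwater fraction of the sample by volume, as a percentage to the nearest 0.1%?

77.3%

Let f be the freshwater fraction. Salt balance per unit volume:
f×1.1 + (1−f)×33.2 = 8.4
f = (33.2 − 8.4) / (33.2 − 1.1) = 24.8/32.1 = 0.7726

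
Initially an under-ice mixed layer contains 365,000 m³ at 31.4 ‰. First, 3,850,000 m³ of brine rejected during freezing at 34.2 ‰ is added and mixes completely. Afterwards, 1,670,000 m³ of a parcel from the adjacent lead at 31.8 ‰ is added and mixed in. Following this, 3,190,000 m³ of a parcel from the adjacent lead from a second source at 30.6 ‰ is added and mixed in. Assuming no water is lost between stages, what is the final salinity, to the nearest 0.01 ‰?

Mass of salt is conserved:
Initial salt = 365,000×31.4 = 11,461,000
After stage 1: salt = 11,461,000 + 3,850,000×34.2 = 143,131,000; volume = 4,215,000 m³; S = 33.958 ‰
After stage 2: salt = 143,131,000 + 1,670,000×31.8 = 196,237,000; volume = 5,885,000 m³; S = 33.345 ‰
After stage 3: salt = 196,237,000 + 3,190,000×30.6 = 293,851,000; volume = 9,075,000 m³
S = 293,851,000 / 9,075,000 = 32.3803 ‰

32.38 ‰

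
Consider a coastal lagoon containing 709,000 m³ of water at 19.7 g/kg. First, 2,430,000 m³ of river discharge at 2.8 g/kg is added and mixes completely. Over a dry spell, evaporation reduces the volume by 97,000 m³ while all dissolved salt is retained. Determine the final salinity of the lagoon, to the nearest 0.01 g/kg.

After mixing: salt = 709,000×19.7 + 2,430,000×2.8 = 20,771,300; volume = 3,139,000 m³
After evaporation: salt unchanged = 20,771,300; volume = 3,139,000 − 97,000 = 3,042,000 m³
S = 20,771,300 / 3,042,000 = 6.8282 g/kg

6.83 g/kg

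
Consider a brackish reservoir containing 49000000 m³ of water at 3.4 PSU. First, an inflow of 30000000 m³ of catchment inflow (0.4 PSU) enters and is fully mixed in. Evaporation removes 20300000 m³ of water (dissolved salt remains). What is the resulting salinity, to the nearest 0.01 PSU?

3.04 PSU

After mixing: salt = 49,000,000×3.4 + 30,000,000×0.4 = 178,600,000; volume = 79,000,000 m³
After evaporation: salt unchanged = 178,600,000; volume = 79,000,000 − 20,300,000 = 58,700,000 m³
S = 178,600,000 / 58,700,000 = 3.0426 PSU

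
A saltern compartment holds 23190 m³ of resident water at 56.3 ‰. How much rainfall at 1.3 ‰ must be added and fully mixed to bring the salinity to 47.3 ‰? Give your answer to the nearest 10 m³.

4540 m³

Salt balance: 23,190×56.3 + V×1.3 = (23,190+V)×47.3
1,305,597 + 1.3V = 1,096,887 + 47.3V
208,710 = 46V
V = 4,537.17 m³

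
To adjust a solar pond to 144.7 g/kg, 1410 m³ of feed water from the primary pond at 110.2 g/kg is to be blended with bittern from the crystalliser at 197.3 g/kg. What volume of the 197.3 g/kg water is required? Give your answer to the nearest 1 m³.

Salt balance: 1,410×110.2 + V×197.3 = (1,410+V)×144.7
155,382 + 197.3V = 204,027 + 144.7V
48,645 = 52.6V
V = 924.81 m³

925 m³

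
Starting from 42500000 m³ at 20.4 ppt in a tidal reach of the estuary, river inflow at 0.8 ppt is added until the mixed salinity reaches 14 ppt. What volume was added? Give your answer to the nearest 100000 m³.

20600000 m³

Salt balance: 42,500,000×20.4 + V×0.8 = (42,500,000+V)×14
867,000,000 + 0.8V = 595,000,000 + 14V
272,000,000 = 13.2V
V = 20,606,060.61 m³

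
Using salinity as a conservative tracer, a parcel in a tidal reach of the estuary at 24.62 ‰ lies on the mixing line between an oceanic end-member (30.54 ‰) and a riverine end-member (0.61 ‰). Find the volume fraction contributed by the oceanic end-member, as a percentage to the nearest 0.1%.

80.2%

Let g be the oceanic fraction. Salt balance per unit volume:
g×30.54 + (1−g)×0.61 = 24.62
g = (24.62 − 0.61) / (30.54 − 0.61) = 24.01/29.93 = 0.8022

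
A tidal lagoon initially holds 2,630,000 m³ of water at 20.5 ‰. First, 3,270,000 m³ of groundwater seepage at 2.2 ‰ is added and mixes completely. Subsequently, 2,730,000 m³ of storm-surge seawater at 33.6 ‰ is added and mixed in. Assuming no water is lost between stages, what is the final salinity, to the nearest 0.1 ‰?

Conserving salt mass:
Initial salt = 2,630,000×20.5 = 53,915,000
After stage 1: salt = 53,915,000 + 3,270,000×2.2 = 61,109,000; volume = 5,900,000 m³; S = 10.357 ‰
After stage 2: salt = 61,109,000 + 2,730,000×33.6 = 152,837,000; volume = 8,630,000 m³
S = 152,837,000 / 8,630,000 = 17.71 ‰

17.7 ‰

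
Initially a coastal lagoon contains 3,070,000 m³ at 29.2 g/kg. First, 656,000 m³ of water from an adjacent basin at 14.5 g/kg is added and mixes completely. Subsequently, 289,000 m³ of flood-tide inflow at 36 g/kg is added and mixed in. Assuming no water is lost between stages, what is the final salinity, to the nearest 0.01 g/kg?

27.29 g/kg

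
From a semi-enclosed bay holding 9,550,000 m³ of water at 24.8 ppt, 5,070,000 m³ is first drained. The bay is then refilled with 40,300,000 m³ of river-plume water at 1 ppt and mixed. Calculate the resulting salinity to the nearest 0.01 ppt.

Remaining after removal: 4,480,000 m³ at 24.8 ppt (salt = 111,104,000)
After addition: salt = 111,104,000 + 40,300,000×1 = 151,404,000; volume = 44,780,000 m³
S = 151,404,000 / 44,780,000 = 3.3811 ppt

3.38 ppt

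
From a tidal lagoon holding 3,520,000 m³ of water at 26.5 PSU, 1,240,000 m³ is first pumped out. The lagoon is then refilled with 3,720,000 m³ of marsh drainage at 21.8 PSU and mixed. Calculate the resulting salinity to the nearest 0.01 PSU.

Remaining after removal: 2,280,000 m³ at 26.5 PSU (salt = 60,420,000)
After addition: salt = 60,420,000 + 3,720,000×21.8 = 141,516,000; volume = 6,000,000 m³
S = 141,516,000 / 6,000,000 = 23.586 PSU

23.59 PSU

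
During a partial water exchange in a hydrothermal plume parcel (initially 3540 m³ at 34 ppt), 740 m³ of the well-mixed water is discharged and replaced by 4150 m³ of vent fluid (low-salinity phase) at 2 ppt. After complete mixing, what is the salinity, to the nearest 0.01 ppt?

14.89 ppt

Remaining after removal: 2,800 m³ at 34 ppt (salt = 95,200)
After addition: salt = 95,200 + 4,150×2 = 103,500; volume = 6,950 m³
S = 103,500 / 6,950 = 14.8921 ppt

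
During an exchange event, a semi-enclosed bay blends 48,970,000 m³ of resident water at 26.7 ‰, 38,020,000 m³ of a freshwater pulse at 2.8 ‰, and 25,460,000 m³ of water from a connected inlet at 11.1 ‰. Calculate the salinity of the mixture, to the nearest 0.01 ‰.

Mass of salt is conserved:
salt = 48,970,000×26.7 + 38,020,000×2.8 + 25,460,000×11.1 = 1,307,499,000 + 106,456,000 + 282,606,000 = 1,696,561,000
volume = 48,970,000 + 38,020,000 + 25,460,000 = 112,450,000 m³
S = 1,696,561,000 / 112,450,000 = 15.0872 ‰

15.09 ‰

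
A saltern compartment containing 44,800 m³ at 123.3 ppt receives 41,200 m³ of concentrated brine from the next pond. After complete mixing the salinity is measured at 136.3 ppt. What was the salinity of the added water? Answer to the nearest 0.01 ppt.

150.44 ppt

Salt balance: 44,800×123.3 + 41,200×S = 86,000×136.3
5,523,840 + 41,200·S = 11,721,800
S = (11,721,800 − 5,523,840) / 41,200 = 150.4359 ppt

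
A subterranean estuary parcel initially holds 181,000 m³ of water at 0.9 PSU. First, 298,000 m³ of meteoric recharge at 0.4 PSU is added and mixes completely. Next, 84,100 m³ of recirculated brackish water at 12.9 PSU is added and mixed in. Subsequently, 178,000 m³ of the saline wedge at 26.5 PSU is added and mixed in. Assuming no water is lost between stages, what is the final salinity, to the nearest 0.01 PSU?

Conserving salt mass:
Initial salt = 181,000×0.9 = 162,900
After stage 1: salt = 162,900 + 298,000×0.4 = 282,100; volume = 479,000 m³; S = 0.589 PSU
After stage 2: salt = 282,100 + 84,100×12.9 = 1,366,990; volume = 563,100 m³; S = 2.428 PSU
After stage 3: salt = 1,366,990 + 178,000×26.5 = 6,083,990; volume = 741,100 m³
S = 6,083,990 / 741,100 = 8.2094 PSU

8.21 PSU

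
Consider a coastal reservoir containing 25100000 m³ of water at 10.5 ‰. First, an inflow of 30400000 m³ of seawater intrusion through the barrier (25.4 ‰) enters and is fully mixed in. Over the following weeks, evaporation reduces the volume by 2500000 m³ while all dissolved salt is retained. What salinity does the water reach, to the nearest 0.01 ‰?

After mixing: salt = 25,100,000×10.5 + 30,400,000×25.4 = 1,035,710,000; volume = 55,500,000 m³
After evaporation: salt unchanged = 1,035,710,000; volume = 55,500,000 − 2,500,000 = 53,000,000 m³
S = 1,035,710,000 / 53,000,000 = 19.5417 ‰

19.54 ‰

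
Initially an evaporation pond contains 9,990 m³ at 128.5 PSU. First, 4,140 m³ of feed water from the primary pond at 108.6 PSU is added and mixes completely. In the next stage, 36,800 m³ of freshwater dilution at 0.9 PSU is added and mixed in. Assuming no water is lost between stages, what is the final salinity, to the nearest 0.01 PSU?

By conservation of dissolved salt,
Initial salt = 9,990×128.5 = 1,283,715
After stage 1: salt = 1,283,715 + 4,140×108.6 = 1,733,319; volume = 14,130 m³; S = 122.669 PSU
After stage 2: salt = 1,733,319 + 36,800×0.9 = 1,766,439; volume = 50,930 m³
S = 1,766,439 / 50,930 = 34.6837 PSU

34.68 PSU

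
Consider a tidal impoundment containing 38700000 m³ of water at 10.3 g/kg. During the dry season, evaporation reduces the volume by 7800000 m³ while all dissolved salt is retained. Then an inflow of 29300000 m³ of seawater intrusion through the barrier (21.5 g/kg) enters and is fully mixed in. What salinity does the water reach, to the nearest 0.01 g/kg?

17.09 g/kg

After evaporation: salt = 38,700,000×10.3 = 398,610,000; volume = 38,700,000 − 7,800,000 = 30,900,000 m³
After mixing: salt = 398,610,000 + 29,300,000×21.5 = 1,028,560,000; volume = 30,900,000 + 29,300,000 = 60,200,000 m³
S = 1,028,560,000 / 60,200,000 = 17.0857 g/kg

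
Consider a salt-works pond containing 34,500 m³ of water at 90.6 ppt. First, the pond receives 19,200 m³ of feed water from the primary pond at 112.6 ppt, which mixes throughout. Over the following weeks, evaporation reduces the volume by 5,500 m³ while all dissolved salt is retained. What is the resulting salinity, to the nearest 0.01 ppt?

After mixing: salt = 34,500×90.6 + 19,200×112.6 = 5,287,620; volume = 53,700 m³
After evaporation: salt unchanged = 5,287,620; volume = 53,700 − 5,500 = 48,200 m³
S = 5,287,620 / 48,200 = 109.7017 ppt

109.70 ppt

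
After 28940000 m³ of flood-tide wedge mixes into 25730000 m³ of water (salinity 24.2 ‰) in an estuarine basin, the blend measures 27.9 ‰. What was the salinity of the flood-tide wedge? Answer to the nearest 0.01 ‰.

Salt balance: 25,730,000×24.2 + 28,940,000×S = 54,670,000×27.9
622,666,000 + 28,940,000·S = 1,525,293,000
S = (1,525,293,000 − 622,666,000) / 28,940,000 = 31.1896 ‰

31.19 ‰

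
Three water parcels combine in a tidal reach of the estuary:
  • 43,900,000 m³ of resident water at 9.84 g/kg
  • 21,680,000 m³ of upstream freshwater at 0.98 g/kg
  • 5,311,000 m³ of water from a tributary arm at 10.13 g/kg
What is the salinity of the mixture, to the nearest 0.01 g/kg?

7.15 g/kg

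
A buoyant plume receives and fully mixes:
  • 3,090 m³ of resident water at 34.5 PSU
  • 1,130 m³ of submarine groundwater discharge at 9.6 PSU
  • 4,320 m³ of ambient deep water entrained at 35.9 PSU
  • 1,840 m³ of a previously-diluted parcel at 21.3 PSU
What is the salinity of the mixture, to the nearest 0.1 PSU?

Total salt / total volume:
salt = 3,090×34.5 + 1,130×9.6 + 4,320×35.9 + 1,840×21.3 = 106,605 + 10,848 + 155,088 + 39,192 = 311,733
volume = 3,090 + 1,130 + 4,320 + 1,840 = 10,380 m³
S = 311,733 / 10,380 = 30.032 PSU

30.0 PSU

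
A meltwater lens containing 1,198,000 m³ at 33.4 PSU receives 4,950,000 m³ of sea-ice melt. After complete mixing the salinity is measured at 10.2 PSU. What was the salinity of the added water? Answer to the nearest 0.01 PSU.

Salt balance: 1,198,000×33.4 + 4,950,000×S = 6,148,000×10.2
40,013,200 + 4,950,000·S = 62,709,600
S = (62,709,600 − 40,013,200) / 4,950,000 = 4.5851 PSU

4.59 PSU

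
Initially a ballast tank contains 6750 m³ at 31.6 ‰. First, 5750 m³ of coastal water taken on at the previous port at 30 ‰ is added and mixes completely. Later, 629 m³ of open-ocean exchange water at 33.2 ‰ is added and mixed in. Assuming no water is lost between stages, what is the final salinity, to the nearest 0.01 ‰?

Mass of salt is conserved:
Initial salt = 6,750×31.6 = 213,300
After stage 1: salt = 213,300 + 5,750×30 = 385,800; volume = 12,500 m³; S = 30.864 ‰
After stage 2: salt = 385,800 + 629×33.2 = 406,682.8; volume = 13,129 m³
S = 406,682.8 / 13,129 = 30.9759 ‰

30.98 ‰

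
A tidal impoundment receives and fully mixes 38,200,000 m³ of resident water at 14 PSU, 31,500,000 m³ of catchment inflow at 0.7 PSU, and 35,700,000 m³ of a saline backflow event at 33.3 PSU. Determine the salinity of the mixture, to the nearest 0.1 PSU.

Total salt / total volume:
salt = 38,200,000×14 + 31,500,000×0.7 + 35,700,000×33.3 = 534,800,000 + 22,050,000 + 1,188,810,000 = 1,745,660,000
volume = 38,200,000 + 31,500,000 + 35,700,000 = 105,400,000 m³
S = 1,745,660,000 / 105,400,000 = 16.562 PSU

16.6 PSU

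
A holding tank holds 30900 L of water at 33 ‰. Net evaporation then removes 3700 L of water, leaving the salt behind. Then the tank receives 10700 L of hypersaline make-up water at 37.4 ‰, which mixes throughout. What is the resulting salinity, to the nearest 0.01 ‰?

After evaporation: salt = 30,900×33 = 1,019,700; volume = 30,900 − 3,700 = 27,200 L
After mixing: salt = 1,019,700 + 10,700×37.4 = 1,419,880; volume = 27,200 + 10,700 = 37,900 L
S = 1,419,880 / 37,900 = 37.4639 ‰

37.46 ‰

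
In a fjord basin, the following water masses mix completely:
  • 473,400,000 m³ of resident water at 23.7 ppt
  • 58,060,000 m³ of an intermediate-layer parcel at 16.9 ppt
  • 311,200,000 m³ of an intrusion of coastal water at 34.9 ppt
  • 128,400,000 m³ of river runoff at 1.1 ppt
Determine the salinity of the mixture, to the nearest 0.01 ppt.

By conservation of dissolved salt,
salt = 473,400,000×23.7 + 58,060,000×16.9 + 311,200,000×34.9 + 128,400,000×1.1 = 11,219,580,000 + 981,214,000 + 10,860,880,000 + 141,240,000 = 23,202,914,000
volume = 473,400,000 + 58,060,000 + 311,200,000 + 128,400,000 = 971,060,000 m³
S = 23,202,914,000 / 971,060,000 = 23.8944 ppt

23.89 ppt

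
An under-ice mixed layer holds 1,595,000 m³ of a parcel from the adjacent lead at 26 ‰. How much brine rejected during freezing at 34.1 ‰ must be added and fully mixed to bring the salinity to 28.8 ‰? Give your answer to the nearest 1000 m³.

843000 m³

Salt balance: 1,595,000×26 + V×34.1 = (1,595,000+V)×28.8
41,470,000 + 34.1V = 45,936,000 + 28.8V
4,466,000 = 5.3V
V = 842,641.51 m³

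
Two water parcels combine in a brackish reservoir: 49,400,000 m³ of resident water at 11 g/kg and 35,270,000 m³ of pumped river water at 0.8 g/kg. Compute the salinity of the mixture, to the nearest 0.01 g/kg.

6.75 g/kg

Total salt / total volume:
salt = 49,400,000×11 + 35,270,000×0.8 = 543,400,000 + 28,216,000 = 571,616,000
volume = 49,400,000 + 35,270,000 = 84,670,000 m³
S = 571,616,000 / 84,670,000 = 6.7511 g/kg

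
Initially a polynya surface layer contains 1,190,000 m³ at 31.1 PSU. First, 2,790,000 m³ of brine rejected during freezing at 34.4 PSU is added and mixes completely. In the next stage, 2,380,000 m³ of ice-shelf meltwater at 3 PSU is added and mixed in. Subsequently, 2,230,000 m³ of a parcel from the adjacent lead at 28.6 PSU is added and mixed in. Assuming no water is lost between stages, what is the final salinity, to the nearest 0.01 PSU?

23.74 PSU

Total salt / total volume:
Initial salt = 1,190,000×31.1 = 37,009,000
After stage 1: salt = 37,009,000 + 2,790,000×34.4 = 132,985,000; volume = 3,980,000 m³; S = 33.413 PSU
After stage 2: salt = 132,985,000 + 2,380,000×3 = 140,125,000; volume = 6,360,000 m³; S = 22.032 PSU
After stage 3: salt = 140,125,000 + 2,230,000×28.6 = 203,903,000; volume = 8,590,000 m³
S = 203,903,000 / 8,590,000 = 23.7373 PSU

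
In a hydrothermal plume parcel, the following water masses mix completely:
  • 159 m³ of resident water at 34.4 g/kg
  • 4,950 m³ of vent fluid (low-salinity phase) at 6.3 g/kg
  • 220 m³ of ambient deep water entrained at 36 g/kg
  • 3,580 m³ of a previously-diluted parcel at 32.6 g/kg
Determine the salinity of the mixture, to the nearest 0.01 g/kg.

18.10 g/kg

Salt balance:
salt = 159×34.4 + 4,950×6.3 + 220×36 + 3,580×32.6 = 5,469.6 + 31,185 + 7,920 + 116,708 = 161,282.6
volume = 159 + 4,950 + 220 + 3,580 = 8,909 m³
S = 161,282.6 / 8,909 = 18.1033 g/kg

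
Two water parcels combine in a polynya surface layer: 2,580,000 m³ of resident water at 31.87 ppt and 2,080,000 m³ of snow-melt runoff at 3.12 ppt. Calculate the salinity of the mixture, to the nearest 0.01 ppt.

Salt balance:
salt = 2,580,000×31.87 + 2,080,000×3.12 = 82,224,600 + 6,489,600 = 88,714,200
volume = 2,580,000 + 2,080,000 = 4,660,000 m³
S = 88,714,200 / 4,660,000 = 19.0374 ppt

19.04 ppt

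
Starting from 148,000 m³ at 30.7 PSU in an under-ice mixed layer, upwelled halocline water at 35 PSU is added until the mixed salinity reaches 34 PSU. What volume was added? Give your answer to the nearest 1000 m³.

488000 m³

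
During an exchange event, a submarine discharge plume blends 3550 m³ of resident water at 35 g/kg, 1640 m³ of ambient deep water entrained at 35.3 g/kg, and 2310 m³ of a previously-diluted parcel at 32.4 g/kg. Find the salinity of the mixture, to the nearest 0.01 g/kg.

34.26 g/kg

Weighted by volume,
salt = 3,550×35 + 1,640×35.3 + 2,310×32.4 = 124,250 + 57,892 + 74,844 = 256,986
volume = 3,550 + 1,640 + 2,310 = 7,500 m³
S = 256,986 / 7,500 = 34.2648 g/kg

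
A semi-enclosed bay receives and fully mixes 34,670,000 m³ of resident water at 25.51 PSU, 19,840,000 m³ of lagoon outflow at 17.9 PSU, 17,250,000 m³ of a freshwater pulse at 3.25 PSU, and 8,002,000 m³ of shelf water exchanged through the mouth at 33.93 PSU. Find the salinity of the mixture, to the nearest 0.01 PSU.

Weighted by volume,
salt = 34,670,000×25.51 + 19,840,000×17.9 + 17,250,000×3.25 + 8,002,000×33.93 = 884,431,700 + 355,136,000 + 56,062,500 + 271,507,860 = 1,567,138,060
volume = 34,670,000 + 19,840,000 + 17,250,000 + 8,002,000 = 79,762,000 m³
S = 1,567,138,060 / 79,762,000 = 19.6477 PSU

19.65 PSU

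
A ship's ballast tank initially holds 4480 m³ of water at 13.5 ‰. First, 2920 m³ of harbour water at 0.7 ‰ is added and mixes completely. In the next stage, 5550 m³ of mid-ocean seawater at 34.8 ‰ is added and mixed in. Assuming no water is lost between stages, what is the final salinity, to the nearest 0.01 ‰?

19.74 ‰

Conserving salt mass:
Initial salt = 4,480×13.5 = 60,480
After stage 1: salt = 60,480 + 2,920×0.7 = 62,524; volume = 7,400 m³; S = 8.449 ‰
After stage 2: salt = 62,524 + 5,550×34.8 = 255,664; volume = 12,950 m³
S = 255,664 / 12,950 = 19.7424 ‰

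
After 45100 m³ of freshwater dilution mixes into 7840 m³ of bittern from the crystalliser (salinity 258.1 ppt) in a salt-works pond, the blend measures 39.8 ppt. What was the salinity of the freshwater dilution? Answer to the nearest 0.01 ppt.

Salt balance: 7,840×258.1 + 45,100×S = 52,940×39.8
2,023,504 + 45,100·S = 2,107,012
S = (2,107,012 − 2,023,504) / 45,100 = 1.8516 ppt

1.85 ppt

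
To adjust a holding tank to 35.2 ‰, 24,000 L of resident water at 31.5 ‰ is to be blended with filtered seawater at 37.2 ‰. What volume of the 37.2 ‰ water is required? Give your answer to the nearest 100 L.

44400 L

Salt balance: 24,000×31.5 + V×37.2 = (24,000+V)×35.2
756,000 + 37.2V = 844,800 + 35.2V
88,800 = 2V
V = 44,400 L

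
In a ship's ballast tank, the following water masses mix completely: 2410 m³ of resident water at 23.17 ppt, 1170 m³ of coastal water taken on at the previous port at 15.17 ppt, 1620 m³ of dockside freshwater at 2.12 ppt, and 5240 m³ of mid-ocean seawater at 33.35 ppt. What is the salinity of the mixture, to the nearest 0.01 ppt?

24.12 ppt

Salt balance:
salt = 2,410×23.17 + 1,170×15.17 + 1,620×2.12 + 5,240×33.35 = 55,839.7 + 17,748.9 + 3,434.4 + 174,754 = 251,777
volume = 2,410 + 1,170 + 1,620 + 5,240 = 10,440 m³
S = 251,777 / 10,440 = 24.1166 ppt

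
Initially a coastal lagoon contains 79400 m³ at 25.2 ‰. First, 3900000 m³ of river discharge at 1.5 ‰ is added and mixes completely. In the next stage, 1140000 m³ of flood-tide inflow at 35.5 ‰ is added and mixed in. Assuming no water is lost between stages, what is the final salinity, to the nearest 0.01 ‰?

9.44 ‰

Salt balance:
Initial salt = 79,400×25.2 = 2,000,880
After stage 1: salt = 2,000,880 + 3,900,000×1.5 = 7,850,880; volume = 3,979,400 m³; S = 1.973 ‰
After stage 2: salt = 7,850,880 + 1,140,000×35.5 = 48,320,880; volume = 5,119,400 m³
S = 48,320,880 / 5,119,400 = 9.4388 ‰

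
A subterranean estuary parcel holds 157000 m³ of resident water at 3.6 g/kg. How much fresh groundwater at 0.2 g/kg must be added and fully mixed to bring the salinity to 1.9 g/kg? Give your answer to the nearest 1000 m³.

157000 m³

Salt balance: 157,000×3.6 + V×0.2 = (157,000+V)×1.9
565,200 + 0.2V = 298,300 + 1.9V
266,900 = 1.7V
V = 157,000 m³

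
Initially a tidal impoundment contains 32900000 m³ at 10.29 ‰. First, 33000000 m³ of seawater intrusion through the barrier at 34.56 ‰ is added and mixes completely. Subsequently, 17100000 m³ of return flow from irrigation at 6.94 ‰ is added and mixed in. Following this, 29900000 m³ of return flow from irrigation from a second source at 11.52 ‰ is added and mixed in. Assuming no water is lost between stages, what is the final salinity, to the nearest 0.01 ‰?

Salt balance:
Initial salt = 32,900,000×10.29 = 338,541,000
After stage 1: salt = 338,541,000 + 33,000,000×34.56 = 1,479,021,000; volume = 65,900,000 m³; S = 22.443 ‰
After stage 2: salt = 1,479,021,000 + 17,100,000×6.94 = 1,597,695,000; volume = 83,000,000 m³; S = 19.249 ‰
After stage 3: salt = 1,597,695,000 + 29,900,000×11.52 = 1,942,143,000; volume = 112,900,000 m³
S = 1,942,143,000 / 112,900,000 = 17.2023 ‰

17.20 ‰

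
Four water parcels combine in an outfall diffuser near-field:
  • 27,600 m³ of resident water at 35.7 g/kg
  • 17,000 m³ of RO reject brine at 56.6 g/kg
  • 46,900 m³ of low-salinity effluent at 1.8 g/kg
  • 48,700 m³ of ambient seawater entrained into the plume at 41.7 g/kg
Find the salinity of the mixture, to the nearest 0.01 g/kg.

28.98 g/kg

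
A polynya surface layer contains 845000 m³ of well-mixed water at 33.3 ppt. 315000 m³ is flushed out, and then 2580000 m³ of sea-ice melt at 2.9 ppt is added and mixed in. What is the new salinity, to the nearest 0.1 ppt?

8.1 ppt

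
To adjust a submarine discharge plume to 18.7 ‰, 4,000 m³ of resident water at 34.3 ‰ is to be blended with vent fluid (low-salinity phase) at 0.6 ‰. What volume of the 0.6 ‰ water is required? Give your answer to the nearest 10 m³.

Salt balance: 4,000×34.3 + V×0.6 = (4,000+V)×18.7
137,200 + 0.6V = 74,800 + 18.7V
62,400 = 18.1V
V = 3,447.51 m³

3450 m³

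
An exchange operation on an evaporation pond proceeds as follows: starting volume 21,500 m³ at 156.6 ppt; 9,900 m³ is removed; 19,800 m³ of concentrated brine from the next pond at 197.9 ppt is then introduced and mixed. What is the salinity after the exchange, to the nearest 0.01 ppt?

Remaining after removal: 11,600 m³ at 156.6 ppt (salt = 1,816,560)
After addition: salt = 1,816,560 + 19,800×197.9 = 5,734,980; volume = 31,400 m³
S = 5,734,980 / 31,400 = 182.6427 ppt

182.64 ppt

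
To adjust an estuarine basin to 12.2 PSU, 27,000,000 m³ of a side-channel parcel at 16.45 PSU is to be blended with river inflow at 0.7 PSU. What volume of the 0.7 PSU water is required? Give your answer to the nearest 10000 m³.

Salt balance: 27,000,000×16.45 + V×0.7 = (27,000,000+V)×12.2
444,150,000 + 0.7V = 329,400,000 + 12.2V
114,750,000 = 11.5V
V = 9,978,260.87 m³

9980000 m³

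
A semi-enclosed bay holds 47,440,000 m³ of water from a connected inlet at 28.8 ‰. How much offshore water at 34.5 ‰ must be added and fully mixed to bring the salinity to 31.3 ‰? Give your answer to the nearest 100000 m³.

37100000 m³

Salt balance: 47,440,000×28.8 + V×34.5 = (47,440,000+V)×31.3
1,366,272,000 + 34.5V = 1,484,872,000 + 31.3V
118,600,000 = 3.2V
V = 37,062,500 m³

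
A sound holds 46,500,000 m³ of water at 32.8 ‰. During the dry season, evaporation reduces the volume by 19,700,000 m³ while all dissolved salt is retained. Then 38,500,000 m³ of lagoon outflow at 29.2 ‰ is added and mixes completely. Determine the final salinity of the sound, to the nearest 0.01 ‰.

40.57 ‰

After evaporation: salt = 46,500,000×32.8 = 1,525,200,000; volume = 46,500,000 − 19,700,000 = 26,800,000 m³
After mixing: salt = 1,525,200,000 + 38,500,000×29.2 = 2,649,400,000; volume = 26,800,000 + 38,500,000 = 65,300,000 m³
S = 2,649,400,000 / 65,300,000 = 40.5727 ‰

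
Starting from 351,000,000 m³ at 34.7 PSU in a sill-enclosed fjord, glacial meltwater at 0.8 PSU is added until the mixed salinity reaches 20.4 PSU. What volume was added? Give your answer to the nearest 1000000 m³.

256000000 m³

Salt balance: 351,000,000×34.7 + V×0.8 = (351,000,000+V)×20.4
12,179,700,000 + 0.8V = 7,160,400,000 + 20.4V
5,019,300,000 = 19.6V
V = 256,086,734.69 m³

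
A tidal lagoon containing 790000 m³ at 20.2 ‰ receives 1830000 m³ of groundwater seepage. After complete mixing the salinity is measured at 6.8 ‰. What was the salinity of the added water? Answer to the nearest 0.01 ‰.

Salt balance: 790,000×20.2 + 1,830,000×S = 2,620,000×6.8
15,958,000 + 1,830,000·S = 17,816,000
S = (17,816,000 − 15,958,000) / 1,830,000 = 1.0153 ‰

1.02 ‰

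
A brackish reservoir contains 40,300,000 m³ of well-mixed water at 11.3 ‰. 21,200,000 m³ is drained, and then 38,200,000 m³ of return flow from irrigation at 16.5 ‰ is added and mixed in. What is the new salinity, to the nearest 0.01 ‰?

Remaining after removal: 19,100,000 m³ at 11.3 ‰ (salt = 215,830,000)
After addition: salt = 215,830,000 + 38,200,000×16.5 = 846,130,000; volume = 57,300,000 m³
S = 846,130,000 / 57,300,000 = 14.7667 ‰

14.77 ‰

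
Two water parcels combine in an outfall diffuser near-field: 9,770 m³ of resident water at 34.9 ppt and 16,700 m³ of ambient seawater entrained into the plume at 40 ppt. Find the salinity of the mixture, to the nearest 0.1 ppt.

Conserving salt mass:
salt = 9,770×34.9 + 16,700×40 = 340,973 + 668,000 = 1,008,973
volume = 9,770 + 16,700 = 26,470 m³
S = 1,008,973 / 26,470 = 38.118 ppt

38.1 ppt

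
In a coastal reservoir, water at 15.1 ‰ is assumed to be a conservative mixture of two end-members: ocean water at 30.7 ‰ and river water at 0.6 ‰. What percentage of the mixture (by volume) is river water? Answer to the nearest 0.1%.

51.8%

Let f be the freshwater fraction. Salt balance per unit volume:
f×0.6 + (1−f)×30.7 = 15.1
f = (30.7 − 15.1) / (30.7 − 0.6) = 15.6/30.1 = 0.5183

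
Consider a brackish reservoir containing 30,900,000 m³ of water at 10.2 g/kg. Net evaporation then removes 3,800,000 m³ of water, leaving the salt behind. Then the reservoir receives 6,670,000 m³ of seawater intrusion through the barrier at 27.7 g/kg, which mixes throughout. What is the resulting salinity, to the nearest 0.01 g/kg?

After evaporation: salt = 30,900,000×10.2 = 315,180,000; volume = 30,900,000 − 3,800,000 = 27,100,000 m³
After mixing: salt = 315,180,000 + 6,670,000×27.7 = 499,939,000; volume = 27,100,000 + 6,670,000 = 33,770,000 m³
S = 499,939,000 / 33,770,000 = 14.8042 g/kg

14.80 g/kg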